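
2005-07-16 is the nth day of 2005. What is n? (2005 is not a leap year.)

Days in months before July: 31 + 28 + 31 + 30 + 31 + 30 = 181.
Plus 16 days into July → day 197.

197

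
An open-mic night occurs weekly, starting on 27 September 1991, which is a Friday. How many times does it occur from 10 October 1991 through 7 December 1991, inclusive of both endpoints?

9

Occurrences land 7·i days after 27 September 1991 for i = 0, 1, 2, …
10 October 1991 is 13 days after the start; 13 ÷ 7 = 1 remainder 6; since the remainder is 6, round up to i = 2. First occurrence in the window: #3 on 11 October 1991 (2×7 = 14 days in).
7 December 1991 is 71 days after the start; 71 ÷ 7 = 10 remainder 1. Last occurrence in the window: #11 on 6 December 1991.
Occurrences #3 through #11: 9 in total.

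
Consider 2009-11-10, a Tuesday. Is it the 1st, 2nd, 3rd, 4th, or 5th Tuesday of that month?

2nd

Day 10 falls in week ⌈10/7⌉ of the month.
Days 1–7 hold the 1st Tuesday, 8–14 the 2nd, 15–21 the 3rd, 22–28 the 4th, 29–31 the 5th.
10 is in the range for the 2nd.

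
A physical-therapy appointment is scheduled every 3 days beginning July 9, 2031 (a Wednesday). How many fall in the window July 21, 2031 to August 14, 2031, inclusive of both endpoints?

Occurrences land 3·i days after July 9, 2031 for i = 0, 1, 2, …
July 21, 2031 is 12 days after the start; 12 ÷ 3 = 4 remainder 0. First occurrence in the window: #5 on July 21, 2031 (4×3 = 12 days in).
August 14, 2031 is 36 days after the start; 36 ÷ 3 = 12 remainder 0. Last occurrence in the window: #13 on August 14, 2031.
Occurrences #5 through #13: 9 in total.

9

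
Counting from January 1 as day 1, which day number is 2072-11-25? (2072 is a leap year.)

Days in months before November: 31 + 29 + 31 + 30 + 31 + 30 + 31 + 31 + 30 + 31 = 305.
Plus 25 days into November → day 330.

330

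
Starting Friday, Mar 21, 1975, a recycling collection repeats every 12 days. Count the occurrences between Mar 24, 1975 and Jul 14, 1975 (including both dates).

Occurrences land 12·i days after Mar 21, 1975 for i = 0, 1, 2, …
Mar 24, 1975 is 3 days after the start; 3 ÷ 12 = 0 remainder 3; since the remainder is 3, round up to i = 1. First occurrence in the window: #2 on Apr 2, 1975 (1×12 = 12 days in).
Jul 14, 1975 is 115 days after the start; 115 ÷ 12 = 9 remainder 7. Last occurrence in the window: #10 on Jul 7, 1975.
Occurrences #2 through #10: 9 in total.

9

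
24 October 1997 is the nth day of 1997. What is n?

Days in months before October: 31 + 28 + 31 + 30 + 31 + 30 + 31 + 31 + 30 = 273.
Plus 24 days into October → day 297.

297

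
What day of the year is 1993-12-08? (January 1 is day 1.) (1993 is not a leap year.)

Days in months before December: 31 + 28 + 31 + 30 + 31 + 30 + 31 + 31 + 30 + 31 + 30 = 334.
Plus 8 days into December → day 342.

342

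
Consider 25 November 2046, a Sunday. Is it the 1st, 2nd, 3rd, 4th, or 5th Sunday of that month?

Day 25 falls in week ⌈25/7⌉ of the month.
Days 1–7 hold the 1st Sunday, 8–14 the 2nd, 15–21 the 3rd, 22–28 the 4th, 29–31 the 5th.
25 is in the range for the 4th.

4th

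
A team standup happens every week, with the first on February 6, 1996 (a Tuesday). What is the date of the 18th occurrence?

June 4, 1996

The 18th occurrence is 17 intervals after the first: 17 × 7 = 119 days after February 6, 1996.
February has 29 days — 23 days to the end of February leaves 96.
March has 31 days (65 left).
April has 30 days (35 left).
May has 31 days (4 left).
4 days into June → June 4, 1996.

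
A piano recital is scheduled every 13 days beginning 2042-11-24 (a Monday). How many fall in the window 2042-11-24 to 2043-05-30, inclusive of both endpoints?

Occurrences land 13·i days after 2042-11-24 for i = 0, 1, 2, …
The window opens on the start date, so the first occurrence inside is #1 on 2042-11-24.
2043-05-30 is 187 days after the start; 187 ÷ 13 = 14 remainder 5. Last occurrence in the window: #15 on 2043-05-25.
Occurrences #1 through #15: 15 in total.

15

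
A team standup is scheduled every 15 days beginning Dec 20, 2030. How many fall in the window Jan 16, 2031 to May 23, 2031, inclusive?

9

Occurrences land 15·i days after Dec 20, 2030 for i = 0, 1, 2, …
Jan 16, 2031 is 27 days after the start; 27 ÷ 15 = 1 remainder 12; since the remainder is 12, round up to i = 2. First occurrence in the window: #3 on Jan 19, 2031 (2×15 = 30 days in).
May 23, 2031 is 154 days after the start; 154 ÷ 15 = 10 remainder 4. Last occurrence in the window: #11 on May 19, 2031.
Occurrences #3 through #11: 9 in total.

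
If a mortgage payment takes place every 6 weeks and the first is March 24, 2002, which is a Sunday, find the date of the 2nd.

May 5, 2002

The 2nd occurrence is 1 interval after the first: 1 × 42 = 42 days after March 24, 2002.
March has 31 days — 7 days to the end of March leaves 35.
April has 30 days (5 left).
5 days into May → May 5, 2002.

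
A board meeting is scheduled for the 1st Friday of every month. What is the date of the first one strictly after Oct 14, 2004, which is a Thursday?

Oct 2004 starts on a Friday, so its 1st Friday is Oct 1, 2004.
That is not after Oct 14, 2004, so look at Nov 2004.
Nov 2004 starts on a Monday, so its 1st Friday is Nov 5, 2004 (4 days in).

Nov 5, 2004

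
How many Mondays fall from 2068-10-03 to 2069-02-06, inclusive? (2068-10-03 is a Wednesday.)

2068-10-03 is a Wednesday; the first Monday on or after it is 2068-10-08 (5 days later).
From 2068-10-08 to 2069-02-06: 23 + 30 + 31 + 31 + 6 = 121 days (rest of October, November, December, January, February).
121 ÷ 7 = 17 full weeks with remainder 2, so 17 more Mondays after the first → 18.

18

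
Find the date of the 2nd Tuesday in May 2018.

2018-05-08

May 2018 begins on a Tuesday, so the first Tuesday is May 1.
The 2nd Tuesday is 1 weeks later: 1 + 7 = 8.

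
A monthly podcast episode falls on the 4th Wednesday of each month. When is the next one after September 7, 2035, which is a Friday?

September 26, 2035

September 2035 starts on a Saturday; its first Wednesday is the 5th, so the 4th Wednesday is the 26th — September 26, 2035.
September 26, 2035 is after September 7, 2035, so that is the next one.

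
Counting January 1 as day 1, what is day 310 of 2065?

November 6, 2065

January has 31 days (310 − 31 = 279 remain).
February has 28 days (279 − 28 = 251 remain).
March has 31 days (251 − 31 = 220 remain).
April has 30 days (220 − 30 = 190 remain).
May has 31 days (190 − 31 = 159 remain).
June has 30 days (159 − 30 = 129 remain).
July has 31 days (129 − 31 = 98 remain).
August has 31 days (98 − 31 = 67 remain).
September has 30 days (67 − 30 = 37 remain).
October has 31 days (37 − 31 = 6 remain).
6 into November → November 6.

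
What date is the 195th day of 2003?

Jan has 31 days (195 − 31 = 164 remain).
Feb has 28 days (164 − 28 = 136 remain).
Mar has 31 days (136 − 31 = 105 remain).
Apr has 30 days (105 − 30 = 75 remain).
May has 31 days (75 − 31 = 44 remain).
Jun has 30 days (44 − 30 = 14 remain).
14 into Jul → Jul 14.

Jul 14, 2003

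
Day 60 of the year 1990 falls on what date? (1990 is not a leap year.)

Mar 1, 1990

Jan has 31 days (60 − 31 = 29 remain).
Feb has 28 days (29 − 28 = 1 remain).
1 into Mar → Mar 1.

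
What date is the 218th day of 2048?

Jan has 31 days (218 − 31 = 187 remain).
Feb has 29 days (187 − 29 = 158 remain).
Mar has 31 days (158 − 31 = 127 remain).
Apr has 30 days (127 − 30 = 97 remain).
May has 31 days (97 − 31 = 66 remain).
Jun has 30 days (66 − 30 = 36 remain).
Jul has 31 days (36 − 31 = 5 remain).
5 into Aug → Aug 5.

Aug 5, 2048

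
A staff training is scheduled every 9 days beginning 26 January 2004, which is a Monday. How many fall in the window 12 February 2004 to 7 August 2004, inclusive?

20

Occurrences land 9·i days after 26 January 2004 for i = 0, 1, 2, …
12 February 2004 is 17 days after the start; 17 ÷ 9 = 1 remainder 8; since the remainder is 8, round up to i = 2. First occurrence in the window: #3 on 13 February 2004 (2×9 = 18 days in).
7 August 2004 is 194 days after the start; 194 ÷ 9 = 21 remainder 5. Last occurrence in the window: #22 on 2 August 2004.
Occurrences #3 through #22: 20 in total.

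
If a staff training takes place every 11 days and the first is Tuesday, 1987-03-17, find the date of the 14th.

1987-08-07

The 14th occurrence is 13 intervals after the first: 13 × 11 = 143 days after 1987-03-17.
March has 31 days — 14 days to the end of March leaves 129.
April has 30 days (99 left).
May has 31 days (68 left).
June has 30 days (38 left).
July has 31 days (7 left).
7 days into August → 1987-08-07.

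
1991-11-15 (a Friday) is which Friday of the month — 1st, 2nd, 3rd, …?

3rd

Day 15 falls in week ⌈15/7⌉ of the month.
Days 1–7 hold the 1st Friday, 8–14 the 2nd, 15–21 the 3rd, 22–28 the 4th, 29–31 the 5th.
15 is in the range for the 3rd.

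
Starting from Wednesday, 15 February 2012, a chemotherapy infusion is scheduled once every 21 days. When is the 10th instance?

22 August 2012

The 10th occurrence is 9 intervals after the first: 9 × 21 = 189 days after 15 February 2012.
February has 29 days — 14 days to the end of February leaves 175.
March has 31 days (144 left).
April has 30 days (114 left).
May has 31 days (83 left).
June has 30 days (53 left).
July has 31 days (22 left).
22 days into August → 22 August 2012.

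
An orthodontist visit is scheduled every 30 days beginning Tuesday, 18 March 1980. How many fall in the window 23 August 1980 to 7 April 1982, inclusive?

20

Occurrences land 30·i days after 18 March 1980 for i = 0, 1, 2, …
23 August 1980 is 158 days after the start; 158 ÷ 30 = 5 remainder 8; since the remainder is 8, round up to i = 6. First occurrence in the window: #7 on 14 September 1980 (6×30 = 180 days in).
7 April 1982 is 750 days after the start; 750 ÷ 30 = 25 remainder 0. Last occurrence in the window: #26 on 7 April 1982.
Occurrences #7 through #26: 20 in total.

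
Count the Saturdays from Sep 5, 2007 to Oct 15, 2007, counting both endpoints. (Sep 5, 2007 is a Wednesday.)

Sep 5, 2007 is a Wednesday; the first Saturday on or after it is Sep 8, 2007 (3 days later).
From Sep 8, 2007 to Oct 15, 2007: 22 + 15 = 37 days (rest of Sep, Oct).
37 ÷ 7 = 5 full weeks with remainder 2, so 5 more Saturdays after the first → 6.

6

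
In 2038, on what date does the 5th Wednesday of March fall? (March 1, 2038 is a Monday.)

March 31, 2038

March 2038 begins on a Monday, so the first Wednesday is March 3 (2 days later).
The 5th Wednesday is 4 weeks later: 3 + 28 = 31.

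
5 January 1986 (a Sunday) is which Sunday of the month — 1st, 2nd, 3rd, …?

Day 5 falls in week ⌈5/7⌉ of the month.
Days 1–7 hold the 1st Sunday, 8–14 the 2nd, 15–21 the 3rd, 22–28 the 4th, 29–31 the 5th.
5 is in the range for the 1st.

1st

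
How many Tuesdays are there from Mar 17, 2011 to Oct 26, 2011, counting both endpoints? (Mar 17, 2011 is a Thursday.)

32

Mar 17, 2011 is a Thursday; the first Tuesday on or after it is Mar 22, 2011 (5 days later).
From Mar 22, 2011 to Oct 26, 2011: 9 + 30 + 31 + 30 + 31 + 31 + 30 + 26 = 218 days (rest of Mar, Apr, May, Jun, Jul, Aug, Sep, Oct).
218 ÷ 7 = 31 full weeks with remainder 1, so 31 more Tuesdays after the first → 32.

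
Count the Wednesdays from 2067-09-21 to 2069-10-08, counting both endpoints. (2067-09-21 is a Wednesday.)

107

2067-09-21 is a Wednesday; the first Wednesday on or after it is 2067-09-21.
From 2067-09-21 to 2069-10-08: 101 + 366 + 281 = 748 days (rest of 2067, 2068, to 2069-10-08 in 2069).
748 ÷ 7 = 106 full weeks with remainder 6, so 106 more Wednesdays after the first → 107.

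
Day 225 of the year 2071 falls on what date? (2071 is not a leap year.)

Aug 13, 2071

Jan has 31 days (225 − 31 = 194 remain).
Feb has 28 days (194 − 28 = 166 remain).
Mar has 31 days (166 − 31 = 135 remain).
Apr has 30 days (135 − 30 = 105 remain).
May has 31 days (105 − 31 = 74 remain).
Jun has 30 days (74 − 30 = 44 remain).
Jul has 31 days (44 − 31 = 13 remain).
13 into Aug → Aug 13.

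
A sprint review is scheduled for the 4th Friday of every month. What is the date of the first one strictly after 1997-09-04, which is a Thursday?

September 1997 starts on a Monday; its first Friday is the 5th, so the 4th Friday is the 26th — 1997-09-26.
1997-09-26 is after 1997-09-04, so that is the next one.

1997-09-26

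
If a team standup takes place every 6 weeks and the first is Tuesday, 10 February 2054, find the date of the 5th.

28 July 2054

The 5th occurrence is 4 intervals after the first: 4 × 42 = 168 days after 10 February 2054.
February has 28 days — 18 days to the end of February leaves 150.
March has 31 days (119 left).
April has 30 days (89 left).
May has 31 days (58 left).
June has 30 days (28 left).
28 days into July → 28 July 2054.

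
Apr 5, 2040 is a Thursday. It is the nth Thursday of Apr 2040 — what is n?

Day 5 falls in week ⌈5/7⌉ of the month.
Days 1–7 hold the 1st Thursday, 8–14 the 2nd, 15–21 the 3rd, 22–28 the 4th, 29–31 the 5th.
5 is in the range for the 1st.

1st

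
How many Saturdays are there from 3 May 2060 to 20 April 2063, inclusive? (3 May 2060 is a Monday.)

154

3 May 2060 is a Monday; the first Saturday on or after it is 8 May 2060 (5 days later).
From 8 May 2060 to 20 April 2063: 237 + 365 + 365 + 110 = 1077 days (rest of 2060, 2061, 2062, to 20 April 2063 in 2063).
1077 ÷ 7 = 153 full weeks with remainder 6, so 153 more Saturdays after the first → 154.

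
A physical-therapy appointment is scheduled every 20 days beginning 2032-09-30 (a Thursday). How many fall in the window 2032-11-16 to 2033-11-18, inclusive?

Occurrences land 20·i days after 2032-09-30 for i = 0, 1, 2, …
2032-11-16 is 47 days after the start; 47 ÷ 20 = 2 remainder 7; since the remainder is 7, round up to i = 3. First occurrence in the window: #4 on 2032-11-29 (3×20 = 60 days in).
2033-11-18 is 414 days after the start; 414 ÷ 20 = 20 remainder 14. Last occurrence in the window: #21 on 2033-11-04.
Occurrences #4 through #21: 18 in total.

18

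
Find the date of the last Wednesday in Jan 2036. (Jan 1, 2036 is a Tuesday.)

Jan 2036 begins on a Tuesday, so the first Wednesday is Jan 2 (1 day later).
Jan 2036 has 31 days. Adding weeks: 2, 9, 16, 23, 30 — the last one ≤ 31 is the 30th.

Jan 30, 2036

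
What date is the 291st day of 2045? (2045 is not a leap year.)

October 18, 2045

January has 31 days (291 − 31 = 260 remain).
February has 28 days (260 − 28 = 232 remain).
March has 31 days (232 − 31 = 201 remain).
April has 30 days (201 − 30 = 171 remain).
May has 31 days (171 − 31 = 140 remain).
June has 30 days (140 − 30 = 110 remain).
July has 31 days (110 − 31 = 79 remain).
August has 31 days (79 − 31 = 48 remain).
September has 30 days (48 − 30 = 18 remain).
18 into October → October 18.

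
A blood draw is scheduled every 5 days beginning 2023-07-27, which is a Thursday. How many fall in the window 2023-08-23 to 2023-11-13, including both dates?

16

Occurrences land 5·i days after 2023-07-27 for i = 0, 1, 2, …
2023-08-23 is 27 days after the start; 27 ÷ 5 = 5 remainder 2; since the remainder is 2, round up to i = 6. First occurrence in the window: #7 on 2023-08-26 (6×5 = 30 days in).
2023-11-13 is 109 days after the start; 109 ÷ 5 = 21 remainder 4. Last occurrence in the window: #22 on 2023-11-09.
Occurrences #7 through #22: 16 in total.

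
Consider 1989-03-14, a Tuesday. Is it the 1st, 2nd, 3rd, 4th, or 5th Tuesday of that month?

2nd

Day 14 falls in week ⌈14/7⌉ of the month.
Days 1–7 hold the 1st Tuesday, 8–14 the 2nd, 15–21 the 3rd, 22–28 the 4th, 29–31 the 5th.
14 is in the range for the 2nd.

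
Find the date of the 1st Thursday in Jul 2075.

Jul 4, 2075

The first Thursday of Jul 2075 is Jul 4.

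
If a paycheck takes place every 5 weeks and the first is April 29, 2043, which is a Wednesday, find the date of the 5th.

The 5th occurrence is 4 intervals after the first: 4 × 35 = 140 days after April 29, 2043.
April has 30 days — 1 day to the end of April leaves 139.
May has 31 days (108 left).
June has 30 days (78 left).
July has 31 days (47 left).
August has 31 days (16 left).
16 days into September → September 16, 2043.

September 16, 2043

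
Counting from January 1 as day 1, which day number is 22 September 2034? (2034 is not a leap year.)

265

Days in months before September: 31 + 28 + 31 + 30 + 31 + 30 + 31 + 31 = 243.
Plus 22 days into September → day 265.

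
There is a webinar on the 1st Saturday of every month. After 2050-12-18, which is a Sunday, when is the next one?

2051-01-07

December 2050 starts on a Thursday, so its 1st Saturday is 2050-12-03 (2 days in).
That is not after 2050-12-18, so look at January 2051.
January 2051 starts on a Sunday, so its 1st Saturday is 2051-01-07 (6 days in).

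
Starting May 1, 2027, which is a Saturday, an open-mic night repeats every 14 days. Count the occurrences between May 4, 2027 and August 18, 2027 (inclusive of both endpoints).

Occurrences land 14·i days after May 1, 2027 for i = 0, 1, 2, …
May 4, 2027 is 3 days after the start; 3 ÷ 14 = 0 remainder 3; since the remainder is 3, round up to i = 1. First occurrence in the window: #2 on May 15, 2027 (1×14 = 14 days in).
August 18, 2027 is 109 days after the start; 109 ÷ 14 = 7 remainder 11. Last occurrence in the window: #8 on August 7, 2027.
Occurrences #2 through #8: 7 in total.

7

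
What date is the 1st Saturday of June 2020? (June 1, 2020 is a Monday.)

June 6, 2020

June 2020 begins on a Monday, so the first Saturday is June 6 (5 days later).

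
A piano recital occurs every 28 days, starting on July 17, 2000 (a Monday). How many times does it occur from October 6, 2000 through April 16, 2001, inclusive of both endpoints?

7

Occurrences land 28·i days after July 17, 2000 for i = 0, 1, 2, …
October 6, 2000 is 81 days after the start; 81 ÷ 28 = 2 remainder 25; since the remainder is 25, round up to i = 3. First occurrence in the window: #4 on October 9, 2000 (3×28 = 84 days in).
April 16, 2001 is 273 days after the start; 273 ÷ 28 = 9 remainder 21. Last occurrence in the window: #10 on March 26, 2001.
Occurrences #4 through #10: 7 in total.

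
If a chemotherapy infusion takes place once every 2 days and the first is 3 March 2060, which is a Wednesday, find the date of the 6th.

13 March 2060

The 6th occurrence is 5 intervals after the first: 5 × 2 = 10 days after 3 March 2060.
10 days later is 13 March 2060.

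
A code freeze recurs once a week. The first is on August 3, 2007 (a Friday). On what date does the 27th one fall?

February 1, 2008

The 27th occurrence is 26 intervals after the first: 26 × 7 = 182 days after August 3, 2007.
August has 31 days — 28 days to the end of August leaves 154.
September has 30 days (124 left).
October has 31 days (93 left).
November has 30 days (63 left).
December has 31 days (32 left).
January has 31 days (1 left).
1 day into February → February 1, 2008.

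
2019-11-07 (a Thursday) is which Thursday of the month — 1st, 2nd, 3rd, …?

1st

Day 7 falls in week ⌈7/7⌉ of the month.
Days 1–7 hold the 1st Thursday, 8–14 the 2nd, 15–21 the 3rd, 22–28 the 4th, 29–31 the 5th.
7 is in the range for the 1st.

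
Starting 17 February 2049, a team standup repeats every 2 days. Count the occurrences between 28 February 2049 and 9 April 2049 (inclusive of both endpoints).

20

Occurrences land 2·i days after 17 February 2049 for i = 0, 1, 2, …
28 February 2049 is 11 days after the start; 11 ÷ 2 = 5 remainder 1; since the remainder is 1, round up to i = 6. First occurrence in the window: #7 on 1 March 2049 (6×2 = 12 days in).
9 April 2049 is 51 days after the start; 51 ÷ 2 = 25 remainder 1. Last occurrence in the window: #26 on 8 April 2049.
Occurrences #7 through #26: 20 in total.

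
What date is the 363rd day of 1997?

January has 31 days (363 − 31 = 332 remain).
February has 28 days (332 − 28 = 304 remain).
March has 31 days (304 − 31 = 273 remain).
April has 30 days (273 − 30 = 243 remain).
May has 31 days (243 − 31 = 212 remain).
June has 30 days (212 − 30 = 182 remain).
July has 31 days (182 − 31 = 151 remain).
August has 31 days (151 − 31 = 120 remain).
September has 30 days (120 − 30 = 90 remain).
October has 31 days (90 − 31 = 59 remain).
November has 30 days (59 − 30 = 29 remain).
29 into December → December 29.

December 29, 1997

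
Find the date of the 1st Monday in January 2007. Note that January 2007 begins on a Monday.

January 2007 begins on a Monday, so the first Monday is January 1.

1 January 2007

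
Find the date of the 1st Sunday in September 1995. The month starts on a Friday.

September 1995 begins on a Friday, so the first Sunday is September 3 (2 days later).

September 3, 1995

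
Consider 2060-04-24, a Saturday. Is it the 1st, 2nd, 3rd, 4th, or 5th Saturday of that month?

Day 24 falls in week ⌈24/7⌉ of the month.
Days 1–7 hold the 1st Saturday, 8–14 the 2nd, 15–21 the 3rd, 22–28 the 4th, 29–31 the 5th.
24 is in the range for the 4th.

4th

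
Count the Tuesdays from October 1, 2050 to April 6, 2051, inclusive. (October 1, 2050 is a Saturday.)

October 1, 2050 is a Saturday; the first Tuesday on or after it is October 4, 2050 (3 days later).
From October 4, 2050 to April 6, 2051: 27 + 30 + 31 + 31 + 28 + 31 + 6 = 184 days (rest of October, November, December, January, February, March, April).
184 ÷ 7 = 26 full weeks with remainder 2, so 26 more Tuesdays after the first → 27.

27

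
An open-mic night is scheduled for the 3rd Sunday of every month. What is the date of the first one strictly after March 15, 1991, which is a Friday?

March 1991 starts on a Friday; its first Sunday is the 3rd, so the 3rd Sunday is the 17th — March 17, 1991.
March 17, 1991 is after March 15, 1991, so that is the next one.

March 17, 1991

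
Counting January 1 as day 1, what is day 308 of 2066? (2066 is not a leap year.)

January has 31 days (308 − 31 = 277 remain).
February has 28 days (277 − 28 = 249 remain).
March has 31 days (249 − 31 = 218 remain).
April has 30 days (218 − 30 = 188 remain).
May has 31 days (188 − 31 = 157 remain).
June has 30 days (157 − 30 = 127 remain).
July has 31 days (127 − 31 = 96 remain).
August has 31 days (96 − 31 = 65 remain).
September has 30 days (65 − 30 = 35 remain).
October has 31 days (35 − 31 = 4 remain).
4 into November → November 4.

November 4, 2066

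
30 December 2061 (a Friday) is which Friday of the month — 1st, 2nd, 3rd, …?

5th

Day 30 falls in week ⌈30/7⌉ of the month.
Days 1–7 hold the 1st Friday, 8–14 the 2nd, 15–21 the 3rd, 22–28 the 4th, 29–31 the 5th.
30 is in the range for the 5th.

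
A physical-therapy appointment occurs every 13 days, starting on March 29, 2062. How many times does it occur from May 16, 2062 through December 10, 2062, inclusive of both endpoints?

16

Occurrences land 13·i days after March 29, 2062 for i = 0, 1, 2, …
May 16, 2062 is 48 days after the start; 48 ÷ 13 = 3 remainder 9; since the remainder is 9, round up to i = 4. First occurrence in the window: #5 on May 20, 2062 (4×13 = 52 days in).
December 10, 2062 is 256 days after the start; 256 ÷ 13 = 19 remainder 9. Last occurrence in the window: #20 on December 1, 2062.
Occurrences #5 through #20: 16 in total.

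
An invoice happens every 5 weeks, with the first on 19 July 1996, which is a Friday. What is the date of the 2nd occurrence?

The 2nd occurrence is 1 interval after the first: 1 × 35 = 35 days after 19 July 1996.
July has 31 days — 12 days to the end of July leaves 23.
23 days into August → 23 August 1996.

23 August 1996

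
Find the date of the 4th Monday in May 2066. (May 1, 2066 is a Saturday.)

May 2066 begins on a Saturday, so the first Monday is May 3 (2 days later).
The 4th Monday is 3 weeks later: 3 + 21 = 24.

2066-05-24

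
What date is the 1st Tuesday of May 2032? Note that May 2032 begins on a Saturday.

May 2032 begins on a Saturday, so the first Tuesday is May 4 (3 days later).

May 4, 2032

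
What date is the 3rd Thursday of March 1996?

The first Thursday of March 1996 is March 7.
The 3rd Thursday is 2 weeks later: 7 + 14 = 21.

1996-03-21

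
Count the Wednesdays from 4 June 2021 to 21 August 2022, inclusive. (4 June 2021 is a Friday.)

63

4 June 2021 is a Friday; the first Wednesday on or after it is 9 June 2021 (5 days later).
From 9 June 2021 to 21 August 2022: 205 + 233 = 438 days (rest of 2021, to 21 August 2022 in 2022).
438 ÷ 7 = 62 full weeks with remainder 4, so 62 more Wednesdays after the first → 63.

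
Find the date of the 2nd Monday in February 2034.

February 2034 begins on a Wednesday, so the first Monday is February 6 (5 days later).
The 2nd Monday is 1 weeks later: 6 + 7 = 13.

February 13, 2034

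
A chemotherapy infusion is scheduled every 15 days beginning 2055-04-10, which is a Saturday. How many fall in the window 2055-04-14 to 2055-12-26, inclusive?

17

Occurrences land 15·i days after 2055-04-10 for i = 0, 1, 2, …
2055-04-14 is 4 days after the start; 4 ÷ 15 = 0 remainder 4; since the remainder is 4, round up to i = 1. First occurrence in the window: #2 on 2055-04-25 (1×15 = 15 days in).
2055-12-26 is 260 days after the start; 260 ÷ 15 = 17 remainder 5. Last occurrence in the window: #18 on 2055-12-21.
Occurrences #2 through #18: 17 in total.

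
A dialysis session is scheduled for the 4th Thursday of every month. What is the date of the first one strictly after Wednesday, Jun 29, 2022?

Jun 2022 starts on a Wednesday; its first Thursday is the 2nd, so the 4th Thursday is the 23rd — Jun 23, 2022.
That is not after Jun 29, 2022, so look at Jul 2022.
Jul 2022 starts on a Friday; its first Thursday is the 7th, so the 4th Thursday is the 28th — Jul 28, 2022.

Jul 28, 2022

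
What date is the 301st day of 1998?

1998-10-28

January has 31 days (301 − 31 = 270 remain).
February has 28 days (270 − 28 = 242 remain).
March has 31 days (242 − 31 = 211 remain).
April has 30 days (211 − 30 = 181 remain).
May has 31 days (181 − 31 = 150 remain).
June has 30 days (150 − 30 = 120 remain).
July has 31 days (120 − 31 = 89 remain).
August has 31 days (89 − 31 = 58 remain).
September has 30 days (58 − 30 = 28 remain).
28 into October → October 28.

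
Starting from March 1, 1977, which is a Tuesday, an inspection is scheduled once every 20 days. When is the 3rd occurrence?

April 10, 1977

The 3rd occurrence is 2 intervals after the first: 2 × 20 = 40 days after March 1, 1977.
March has 31 days — 30 days to the end of March leaves 10.
10 days into April → April 10, 1977.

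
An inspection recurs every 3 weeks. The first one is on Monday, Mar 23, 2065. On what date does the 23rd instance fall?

The 23rd occurrence is 22 intervals after the first: 22 × 21 = 462 days after Mar 23, 2065.
Mar has 31 days — 8 days to the end of Mar leaves 454.
From end of Mar to end of 2065 is 275 days (179 left).
Jan has 31 days (148 left).
Feb has 28 days (120 left).
Mar has 31 days (89 left).
Apr has 30 days (59 left).
May has 31 days (28 left).
28 days into Jun → Jun 28, 2066.

Jun 28, 2066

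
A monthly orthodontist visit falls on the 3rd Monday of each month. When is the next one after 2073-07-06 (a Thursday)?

July 2073 starts on a Saturday; its first Monday is the 3rd, so the 3rd Monday is the 17th — 2073-07-17.
2073-07-17 is after 2073-07-06, so that is the next one.

2073-07-17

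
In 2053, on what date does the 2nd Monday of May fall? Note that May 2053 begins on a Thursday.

May 12, 2053

May 2053 begins on a Thursday, so the first Monday is May 5 (4 days later).
The 2nd Monday is 1 weeks later: 5 + 7 = 12.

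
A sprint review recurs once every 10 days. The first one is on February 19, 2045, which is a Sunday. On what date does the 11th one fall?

The 11th occurrence is 10 intervals after the first: 10 × 10 = 100 days after February 19, 2045.
February has 28 days — 9 days to the end of February leaves 91.
March has 31 days (60 left).
April has 30 days (30 left).
30 days into May → May 30, 2045.

May 30, 2045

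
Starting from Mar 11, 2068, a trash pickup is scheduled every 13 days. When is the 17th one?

The 17th occurrence is 16 intervals after the first: 16 × 13 = 208 days after Mar 11, 2068.
Mar has 31 days — 20 days to the end of Mar leaves 188.
Apr has 30 days (158 left).
May has 31 days (127 left).
Jun has 30 days (97 left).
Jul has 31 days (66 left).
Aug has 31 days (35 left).
Sep has 30 days (5 left).
5 days into Oct → Oct 5, 2068.

Oct 5, 2068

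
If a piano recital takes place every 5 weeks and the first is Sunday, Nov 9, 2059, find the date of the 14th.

Feb 6, 2061

The 14th occurrence is 13 intervals after the first: 13 × 35 = 455 days after Nov 9, 2059.
Nov has 30 days — 21 days to the end of Nov leaves 434.
From end of Nov to end of 2059 is 31 days (403 left).
2060 has 366 days (37 left).
Jan has 31 days (6 left).
6 days into Feb → Feb 6, 2061.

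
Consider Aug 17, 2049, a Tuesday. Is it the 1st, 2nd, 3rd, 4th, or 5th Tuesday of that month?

Day 17 falls in week ⌈17/7⌉ of the month.
Days 1–7 hold the 1st Tuesday, 8–14 the 2nd, 15–21 the 3rd, 22–28 the 4th, 29–31 the 5th.
17 is in the range for the 3rd.

3rd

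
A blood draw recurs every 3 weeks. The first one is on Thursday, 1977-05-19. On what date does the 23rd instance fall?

The 23rd occurrence is 22 intervals after the first: 22 × 21 = 462 days after 1977-05-19.
May has 31 days — 12 days to the end of May leaves 450.
From end of May to end of 1977 is 214 days (236 left).
January has 31 days (205 left).
February has 28 days (177 left).
March has 31 days (146 left).
April has 30 days (116 left).
May has 31 days (85 left).
June has 30 days (55 left).
July has 31 days (24 left).
24 days into August → 1978-08-24.

1978-08-24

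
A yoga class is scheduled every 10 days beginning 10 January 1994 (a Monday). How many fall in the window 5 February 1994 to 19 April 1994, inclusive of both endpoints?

7

Occurrences land 10·i days after 10 January 1994 for i = 0, 1, 2, …
5 February 1994 is 26 days after the start; 26 ÷ 10 = 2 remainder 6; since the remainder is 6, round up to i = 3. First occurrence in the window: #4 on 9 February 1994 (3×10 = 30 days in).
19 April 1994 is 99 days after the start; 99 ÷ 10 = 9 remainder 9. Last occurrence in the window: #10 on 10 April 1994.
Occurrences #4 through #10: 7 in total.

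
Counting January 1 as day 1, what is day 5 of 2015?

5 into January → January 5.

5 January 2015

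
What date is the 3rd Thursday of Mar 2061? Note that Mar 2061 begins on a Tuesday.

Mar 2061 begins on a Tuesday, so the first Thursday is Mar 3 (2 days later).
The 3rd Thursday is 2 weeks later: 3 + 14 = 17.

Mar 17, 2061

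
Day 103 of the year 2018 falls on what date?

January has 31 days (103 − 31 = 72 remain).
February has 28 days (72 − 28 = 44 remain).
March has 31 days (44 − 31 = 13 remain).
13 into April → April 13.

13 April 2018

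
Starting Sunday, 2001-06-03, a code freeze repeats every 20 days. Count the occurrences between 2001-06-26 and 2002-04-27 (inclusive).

15

Occurrences land 20·i days after 2001-06-03 for i = 0, 1, 2, …
2001-06-26 is 23 days after the start; 23 ÷ 20 = 1 remainder 3; since the remainder is 3, round up to i = 2. First occurrence in the window: #3 on 2001-07-13 (2×20 = 40 days in).
2002-04-27 is 328 days after the start; 328 ÷ 20 = 16 remainder 8. Last occurrence in the window: #17 on 2002-04-19.
Occurrences #3 through #17: 15 in total.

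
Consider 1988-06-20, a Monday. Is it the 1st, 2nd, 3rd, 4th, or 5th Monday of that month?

3rd

Day 20 falls in week ⌈20/7⌉ of the month.
Days 1–7 hold the 1st Monday, 8–14 the 2nd, 15–21 the 3rd, 22–28 the 4th, 29–31 the 5th.
20 is in the range for the 3rd.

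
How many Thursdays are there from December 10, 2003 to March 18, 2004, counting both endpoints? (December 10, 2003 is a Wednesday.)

15

December 10, 2003 is a Wednesday; the first Thursday on or after it is December 11, 2003 (1 day later).
From December 11, 2003 to March 18, 2004: 20 + 31 + 29 + 18 = 98 days (rest of December, January, February, March).
98 ÷ 7 = 14 full weeks with remainder 0, so 14 more Thursdays after the first → 15.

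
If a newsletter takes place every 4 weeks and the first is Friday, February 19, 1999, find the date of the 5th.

June 11, 1999

The 5th occurrence is 4 intervals after the first: 4 × 28 = 112 days after February 19, 1999.
February has 28 days — 9 days to the end of February leaves 103.
March has 31 days (72 left).
April has 30 days (42 left).
May has 31 days (11 left).
11 days into June → June 11, 1999.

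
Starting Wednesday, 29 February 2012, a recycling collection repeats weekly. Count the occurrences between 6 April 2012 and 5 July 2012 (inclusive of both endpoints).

13

Occurrences land 7·i days after 29 February 2012 for i = 0, 1, 2, …
6 April 2012 is 37 days after the start; 37 ÷ 7 = 5 remainder 2; since the remainder is 2, round up to i = 6. First occurrence in the window: #7 on 11 April 2012 (6×7 = 42 days in).
5 July 2012 is 127 days after the start; 127 ÷ 7 = 18 remainder 1. Last occurrence in the window: #19 on 4 July 2012.
Occurrences #7 through #19: 13 in total.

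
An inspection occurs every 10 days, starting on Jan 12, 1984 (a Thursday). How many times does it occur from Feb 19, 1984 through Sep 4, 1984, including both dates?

20

Occurrences land 10·i days after Jan 12, 1984 for i = 0, 1, 2, …
Feb 19, 1984 is 38 days after the start; 38 ÷ 10 = 3 remainder 8; since the remainder is 8, round up to i = 4. First occurrence in the window: #5 on Feb 21, 1984 (4×10 = 40 days in).
Sep 4, 1984 is 236 days after the start; 236 ÷ 10 = 23 remainder 6. Last occurrence in the window: #24 on Aug 29, 1984.
Occurrences #5 through #24: 20 in total.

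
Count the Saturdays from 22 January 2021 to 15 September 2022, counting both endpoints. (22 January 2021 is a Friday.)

86

22 January 2021 is a Friday; the first Saturday on or after it is 23 January 2021 (1 day later).
From 23 January 2021 to 15 September 2022: 342 + 258 = 600 days (rest of 2021, to 15 September 2022 in 2022).
600 ÷ 7 = 85 full weeks with remainder 5, so 85 more Saturdays after the first → 86.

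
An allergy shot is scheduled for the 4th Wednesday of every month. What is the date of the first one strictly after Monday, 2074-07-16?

July 2074 starts on a Sunday; its first Wednesday is the 4th, so the 4th Wednesday is the 25th — 2074-07-25.
2074-07-25 is after 2074-07-16, so that is the next one.

2074-07-25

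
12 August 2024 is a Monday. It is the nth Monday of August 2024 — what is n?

2nd

Day 12 falls in week ⌈12/7⌉ of the month.
Days 1–7 hold the 1st Monday, 8–14 the 2nd, 15–21 the 3rd, 22–28 the 4th, 29–31 the 5th.
12 is in the range for the 2nd.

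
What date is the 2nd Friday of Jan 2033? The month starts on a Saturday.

Jan 2033 begins on a Saturday, so the first Friday is Jan 7 (6 days later).
The 2nd Friday is 1 weeks later: 7 + 7 = 14.

Jan 14, 2033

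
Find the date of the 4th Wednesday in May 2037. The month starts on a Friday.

May 2037 begins on a Friday, so the first Wednesday is May 6 (5 days later).
The 4th Wednesday is 3 weeks later: 6 + 21 = 27.

2037-05-27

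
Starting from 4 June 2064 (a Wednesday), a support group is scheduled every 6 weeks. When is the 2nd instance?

The 2nd occurrence is 1 interval after the first: 1 × 42 = 42 days after 4 June 2064.
June has 30 days — 26 days to the end of June leaves 16.
16 days into July → 16 July 2064.

16 July 2064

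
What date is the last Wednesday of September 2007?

The first Wednesday of September 2007 is September 5.
September 2007 has 30 days. Adding weeks: 5, 12, 19, 26 — the last one ≤ 30 is the 26th.

26 September 2007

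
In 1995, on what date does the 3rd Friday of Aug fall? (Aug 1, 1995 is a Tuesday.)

Aug 18, 1995

Aug 1995 begins on a Tuesday, so the first Friday is Aug 4 (3 days later).
The 3rd Friday is 2 weeks later: 4 + 14 = 18.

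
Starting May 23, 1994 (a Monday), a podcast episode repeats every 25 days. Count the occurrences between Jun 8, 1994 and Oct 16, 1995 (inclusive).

20

Occurrences land 25·i days after May 23, 1994 for i = 0, 1, 2, …
Jun 8, 1994 is 16 days after the start; 16 ÷ 25 = 0 remainder 16; since the remainder is 16, round up to i = 1. First occurrence in the window: #2 on Jun 17, 1994 (1×25 = 25 days in).
Oct 16, 1995 is 511 days after the start; 511 ÷ 25 = 20 remainder 11. Last occurrence in the window: #21 on Oct 5, 1995.
Occurrences #2 through #21: 20 in total.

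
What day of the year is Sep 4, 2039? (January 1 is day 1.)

Days in months before Sep: 31 + 28 + 31 + 30 + 31 + 30 + 31 + 31 = 243.
Plus 4 days into Sep → day 247.

247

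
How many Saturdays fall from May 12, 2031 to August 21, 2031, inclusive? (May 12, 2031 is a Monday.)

May 12, 2031 is a Monday; the first Saturday on or after it is May 17, 2031 (5 days later).
From May 17, 2031 to August 21, 2031: 14 + 30 + 31 + 21 = 96 days (rest of May, June, July, August).
96 ÷ 7 = 13 full weeks with remainder 5, so 13 more Saturdays after the first → 14.

14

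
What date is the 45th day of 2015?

January has 31 days (45 − 31 = 14 remain).
14 into February → February 14.

14 February 2015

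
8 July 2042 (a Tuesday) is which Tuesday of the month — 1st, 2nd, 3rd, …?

Day 8 falls in week ⌈8/7⌉ of the month.
Days 1–7 hold the 1st Tuesday, 8–14 the 2nd, 15–21 the 3rd, 22–28 the 4th, 29–31 the 5th.
8 is in the range for the 2nd.

2nd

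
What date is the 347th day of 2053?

January has 31 days (347 − 31 = 316 remain).
February has 28 days (316 − 28 = 288 remain).
March has 31 days (288 − 31 = 257 remain).
April has 30 days (257 − 30 = 227 remain).
May has 31 days (227 − 31 = 196 remain).
June has 30 days (196 − 30 = 166 remain).
July has 31 days (166 − 31 = 135 remain).
August has 31 days (135 − 31 = 104 remain).
September has 30 days (104 − 30 = 74 remain).
October has 31 days (74 − 31 = 43 remain).
November has 30 days (43 − 30 = 13 remain).
13 into December → December 13.

December 13, 2053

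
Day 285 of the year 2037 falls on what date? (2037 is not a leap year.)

2037-10-12

January has 31 days (285 − 31 = 254 remain).
February has 28 days (254 − 28 = 226 remain).
March has 31 days (226 − 31 = 195 remain).
April has 30 days (195 − 30 = 165 remain).
May has 31 days (165 − 31 = 134 remain).
June has 30 days (134 − 30 = 104 remain).
July has 31 days (104 − 31 = 73 remain).
August has 31 days (73 − 31 = 42 remain).
September has 30 days (42 − 30 = 12 remain).
12 into October → October 12.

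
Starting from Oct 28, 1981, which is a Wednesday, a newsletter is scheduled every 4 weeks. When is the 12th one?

Sep 1, 1982

The 12th occurrence is 11 intervals after the first: 11 × 28 = 308 days after Oct 28, 1981.
Oct has 31 days — 3 days to the end of Oct leaves 305.
Nov has 30 days (275 left).
Dec has 31 days (244 left).
Jan has 31 days (213 left).
Feb has 28 days (185 left).
Mar has 31 days (154 left).
Apr has 30 days (124 left).
May has 31 days (93 left).
Jun has 30 days (63 left).
Jul has 31 days (32 left).
Aug has 31 days (1 left).
1 day into Sep → Sep 1, 1982.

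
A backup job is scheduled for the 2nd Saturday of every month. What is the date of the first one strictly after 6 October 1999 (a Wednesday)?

October 1999 starts on a Friday; its first Saturday is the 2nd, so the 2nd Saturday is the 9th — 9 October 1999.
9 October 1999 is after 6 October 1999, so that is the next one.

9 October 1999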